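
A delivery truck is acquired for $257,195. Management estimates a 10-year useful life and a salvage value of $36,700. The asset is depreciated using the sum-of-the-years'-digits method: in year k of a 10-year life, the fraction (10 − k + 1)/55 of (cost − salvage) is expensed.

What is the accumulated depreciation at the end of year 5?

$160,360

Depreciable base = $257,195 − $36,700 = $220,495.
Sum of the years' digits = 10+9+8+7+6+5+4+3+2+1 = 55.
Year 1: $220,495 × 10/55 = $40,090. Book value $217,105.
Year 2: $220,495 × 9/55 = $36,081. Book value $181,024.
Year 3: $220,495 × 8/55 = $32,072. Book value $148,952.
Year 4: $220,495 × 7/55 = $28,063. Book value $120,889.
Year 5: $220,495 × 6/55 = $24,054. Book value $96,835.
Accumulated through year 5 = $257,195 − $96,835 = $160,360.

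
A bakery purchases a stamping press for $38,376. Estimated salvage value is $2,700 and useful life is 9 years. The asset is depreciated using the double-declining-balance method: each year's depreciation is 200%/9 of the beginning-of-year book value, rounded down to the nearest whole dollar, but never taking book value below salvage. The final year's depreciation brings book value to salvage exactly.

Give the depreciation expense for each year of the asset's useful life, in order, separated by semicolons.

$8,528; $6,632; $5,159; $4,012; $3,121; $2,427; $1,888; $1,468; $2,441

Depreciable base = $38,376 − $2,700 = $35,676.
Year 1: ⌊$38,376 × 200%/9⌋ = $8,528. Book value $29,848.
Year 2: ⌊$29,848 × 200%/9⌋ = $6,632. Book value $23,216.
Year 3: ⌊$23,216 × 200%/9⌋ = $5,159. Book value $18,057.
Year 4: ⌊$18,057 × 200%/9⌋ = $4,012. Book value $14,045.
Year 5: ⌊$14,045 × 200%/9⌋ = $3,121. Book value $10,924.
Year 6: ⌊$10,924 × 200%/9⌋ = $2,427. Book value $8,497.
Year 7: ⌊$8,497 × 200%/9⌋ = $1,888. Book value $6,609.
Year 8: ⌊$6,609 × 200%/9⌋ = $1,468. Book value $5,141.
Year 9 (final): $5,141 − $2,700 = $2,441. Book value $2,700.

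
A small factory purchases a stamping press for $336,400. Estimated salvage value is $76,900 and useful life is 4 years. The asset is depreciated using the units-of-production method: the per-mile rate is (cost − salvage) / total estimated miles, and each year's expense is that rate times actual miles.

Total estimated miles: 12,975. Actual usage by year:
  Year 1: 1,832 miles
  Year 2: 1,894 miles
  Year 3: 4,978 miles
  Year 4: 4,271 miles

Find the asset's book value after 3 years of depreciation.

$162,320

Depreciable base = $336,400 − $76,900 = $259,500.
Rate = $259,500 / 12,975 miles = $20 per mile.
Year 1: 1,832 × $20 = $36,640. Book value $299,760.
Year 2: 1,894 × $20 = $37,880. Book value $261,880.
Year 3: 4,978 × $20 = $99,560. Book value $162,320.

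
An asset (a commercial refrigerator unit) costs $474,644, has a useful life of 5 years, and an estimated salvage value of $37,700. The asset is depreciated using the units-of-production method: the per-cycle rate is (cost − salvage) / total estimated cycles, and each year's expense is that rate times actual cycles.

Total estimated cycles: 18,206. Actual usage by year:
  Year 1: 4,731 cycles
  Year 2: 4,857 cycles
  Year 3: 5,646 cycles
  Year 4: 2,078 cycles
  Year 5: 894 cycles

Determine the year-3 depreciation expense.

Depreciable base = $474,644 − $37,700 = $436,944.
Rate = $436,944 / 18,206 cycles = $24 per cycle.
Year 1: 4,731 × $24 = $113,544. Book value $361,100.
Year 2: 4,857 × $24 = $116,568. Book value $244,532.
Year 3: 5,646 × $24 = $135,504. Book value $109,028.

$135,504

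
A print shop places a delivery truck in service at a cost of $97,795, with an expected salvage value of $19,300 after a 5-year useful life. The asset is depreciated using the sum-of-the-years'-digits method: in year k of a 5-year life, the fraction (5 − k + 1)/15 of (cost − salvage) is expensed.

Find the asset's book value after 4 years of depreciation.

$24,533

Depreciable base = $97,795 − $19,300 = $78,495.
Sum of the years' digits = 5+4+3+2+1 = 15.
Year 1: $78,495 × 5/15 = $26,165. Book value $71,630.
Year 2: $78,495 × 4/15 = $20,932. Book value $50,698.
Year 3: $78,495 × 3/15 = $15,699. Book value $34,999.
Year 4: $78,495 × 2/15 = $10,466. Book value $24,533.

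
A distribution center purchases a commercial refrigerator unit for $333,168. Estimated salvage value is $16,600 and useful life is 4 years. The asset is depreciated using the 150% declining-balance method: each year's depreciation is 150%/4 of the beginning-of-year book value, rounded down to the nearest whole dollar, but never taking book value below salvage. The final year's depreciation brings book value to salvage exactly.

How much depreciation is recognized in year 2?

$78,086

Depreciable base = $333,168 − $16,600 = $316,568.
Year 1: ⌊$333,168 × 150%/4⌋ = $124,938. Book value $208,230.
Year 2: ⌊$208,230 × 150%/4⌋ = $78,086. Book value $130,144.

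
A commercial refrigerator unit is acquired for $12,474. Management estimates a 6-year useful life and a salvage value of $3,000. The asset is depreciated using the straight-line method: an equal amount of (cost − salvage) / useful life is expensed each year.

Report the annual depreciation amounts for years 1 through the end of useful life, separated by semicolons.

Depreciable base = $12,474 − $3,000 = $9,474.
Annual expense = $9,474 / 6 = $1,579.
End of year 1: book value $10,895.
End of year 2: book value $9,316.
End of year 3: book value $7,737.
End of year 4: book value $6,158.
End of year 5: book value $4,579.
End of year 6: book value $3,000.

$1,579; $1,579; $1,579; $1,579; $1,579; $1,579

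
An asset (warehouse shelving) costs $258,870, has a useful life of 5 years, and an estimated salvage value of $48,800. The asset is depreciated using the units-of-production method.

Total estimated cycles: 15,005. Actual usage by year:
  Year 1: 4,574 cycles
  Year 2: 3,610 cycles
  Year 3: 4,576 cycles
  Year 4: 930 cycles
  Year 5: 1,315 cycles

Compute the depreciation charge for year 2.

$50,540

Depreciable base = $258,870 − $48,800 = $210,070.
Rate = $210,070 / 15,005 cycles = $14 per cycle.
Year 1: 4,574 × $14 = $64,036. Book value $194,834.
Year 2: 3,610 × $14 = $50,540. Book value $144,294.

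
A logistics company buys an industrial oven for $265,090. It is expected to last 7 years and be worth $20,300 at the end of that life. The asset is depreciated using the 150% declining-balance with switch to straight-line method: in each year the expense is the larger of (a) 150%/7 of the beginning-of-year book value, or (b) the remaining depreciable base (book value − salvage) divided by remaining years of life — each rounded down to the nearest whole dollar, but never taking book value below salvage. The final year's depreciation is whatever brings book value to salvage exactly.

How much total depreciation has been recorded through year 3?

Depreciable base = $265,090 − $20,300 = $244,790.
Year 1: DB = ⌊$265,090 × 150%/7⌋ = $56,805; SL = ⌊$244,790/7⌋ = $34,970 → take DB $56,805. Book value $208,285.
Year 2: DB = ⌊$208,285 × 150%/7⌋ = $44,632; SL = ⌊$187,985/6⌋ = $31,330 → take DB $44,632. Book value $163,653.
Year 3: DB = ⌊$163,653 × 150%/7⌋ = $35,068; SL = ⌊$143,353/5⌋ = $28,670 → take DB $35,068. Book value $128,585.
Accumulated through year 3 = $265,090 − $128,585 = $136,505.

$136,505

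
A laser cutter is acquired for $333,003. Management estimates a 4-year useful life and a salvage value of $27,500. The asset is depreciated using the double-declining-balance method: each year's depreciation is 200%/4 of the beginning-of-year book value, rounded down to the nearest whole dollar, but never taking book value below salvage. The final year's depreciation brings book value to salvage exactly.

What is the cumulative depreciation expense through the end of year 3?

$291,377

Depreciable base = $333,003 − $27,500 = $305,503.
Year 1: ⌊$333,003 × 200%/4⌋ = $166,501. Book value $166,502.
Year 2: ⌊$166,502 × 200%/4⌋ = $83,251. Book value $83,251.
Year 3: ⌊$83,251 × 200%/4⌋ = $41,625. Book value $41,626.
Accumulated through year 3 = $333,003 − $41,626 = $291,377.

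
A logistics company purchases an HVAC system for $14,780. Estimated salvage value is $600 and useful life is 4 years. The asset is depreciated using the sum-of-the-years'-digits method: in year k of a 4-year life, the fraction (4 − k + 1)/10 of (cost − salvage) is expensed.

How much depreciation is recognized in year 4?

Depreciable base = $14,780 − $600 = $14,180.
Sum of the years' digits = 4+3+2+1 = 10.
Year 1: $14,180 × 4/10 = $5,672. Book value $9,108.
Year 2: $14,180 × 3/10 = $4,254. Book value $4,854.
Year 3: $14,180 × 2/10 = $2,836. Book value $2,018.
Year 4: $14,180 × 1/10 = $1,418. Book value $600.

$1,418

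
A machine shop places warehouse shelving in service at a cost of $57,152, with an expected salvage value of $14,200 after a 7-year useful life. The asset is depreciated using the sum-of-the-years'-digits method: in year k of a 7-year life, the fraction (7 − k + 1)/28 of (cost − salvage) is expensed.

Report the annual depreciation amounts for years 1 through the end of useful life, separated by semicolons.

Depreciable base = $57,152 − $14,200 = $42,952.
Sum of the years' digits = 7+6+5+4+3+2+1 = 28.
Year 1: $42,952 × 7/28 = $10,738. Book value $46,414.
Year 2: $42,952 × 6/28 = $9,204. Book value $37,210.
Year 3: $42,952 × 5/28 = $7,670. Book value $29,540.
Year 4: $42,952 × 4/28 = $6,136. Book value $23,404.
Year 5: $42,952 × 3/28 = $4,602. Book value $18,802.
Year 6: $42,952 × 2/28 = $3,068. Book value $15,734.
Year 7: $42,952 × 1/28 = $1,534. Book value $14,200.

$10,738; $9,204; $7,670; $6,136; $4,602; $3,068; $1,534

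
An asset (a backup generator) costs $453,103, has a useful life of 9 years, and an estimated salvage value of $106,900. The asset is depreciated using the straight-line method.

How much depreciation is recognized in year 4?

$38,467

Depreciable base = $453,103 − $106,900 = $346,203.
Annual expense = $346,203 / 9 = $38,467.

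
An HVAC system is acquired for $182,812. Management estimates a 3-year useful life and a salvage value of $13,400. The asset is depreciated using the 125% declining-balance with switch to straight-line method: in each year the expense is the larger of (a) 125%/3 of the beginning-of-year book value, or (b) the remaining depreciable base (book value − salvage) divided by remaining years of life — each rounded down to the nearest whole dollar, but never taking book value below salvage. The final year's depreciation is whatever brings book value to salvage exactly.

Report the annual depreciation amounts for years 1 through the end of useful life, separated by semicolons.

$76,171; $46,620; $46,621

Depreciable base = $182,812 − $13,400 = $169,412.
Year 1: DB = ⌊$182,812 × 125%/3⌋ = $76,171; SL = ⌊$169,412/3⌋ = $56,470 → take DB $76,171. Book value $106,641.
Year 2: DB = ⌊$106,641 × 125%/3⌋ = $44,433; SL = ⌊$93,241/2⌋ = $46,620 → take SL $46,620. Book value $60,021.
Year 3 (final): $60,021 − $13,400 = $46,621. Book value $13,400.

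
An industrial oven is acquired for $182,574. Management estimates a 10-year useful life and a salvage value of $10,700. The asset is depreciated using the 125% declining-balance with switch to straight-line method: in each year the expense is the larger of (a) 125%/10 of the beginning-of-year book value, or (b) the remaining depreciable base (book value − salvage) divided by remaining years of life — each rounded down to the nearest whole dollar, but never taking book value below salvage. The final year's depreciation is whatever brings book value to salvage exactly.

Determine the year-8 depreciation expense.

$15,945

Depreciable base = $182,574 − $10,700 = $171,874.
Year 1: DB = ⌊$182,574 × 125%/10⌋ = $22,821; SL = ⌊$171,874/10⌋ = $17,187 → take DB $22,821. Book value $159,753.
Year 2: DB = ⌊$159,753 × 125%/10⌋ = $19,969; SL = ⌊$149,053/9⌋ = $16,561 → take DB $19,969. Book value $139,784.
Year 3: DB = ⌊$139,784 × 125%/10⌋ = $17,473; SL = ⌊$129,084/8⌋ = $16,135 → take DB $17,473. Book value $122,311.
Year 4: DB = ⌊$122,311 × 125%/10⌋ = $15,288; SL = ⌊$111,611/7⌋ = $15,944 → take SL $15,944. Book value $106,367.
Year 5: DB = ⌊$106,367 × 125%/10⌋ = $13,295; SL = ⌊$95,667/6⌋ = $15,944 → take SL $15,944. Book value $90,423.
Year 6: DB = ⌊$90,423 × 125%/10⌋ = $11,302; SL = ⌊$79,723/5⌋ = $15,944 → take SL $15,944. Book value $74,479.
Year 7: DB = ⌊$74,479 × 125%/10⌋ = $9,309; SL = ⌊$63,779/4⌋ = $15,944 → take SL $15,944. Book value $58,535.
Year 8: DB = ⌊$58,535 × 125%/10⌋ = $7,316; SL = ⌊$47,835/3⌋ = $15,945 → take SL $15,945. Book value $42,590.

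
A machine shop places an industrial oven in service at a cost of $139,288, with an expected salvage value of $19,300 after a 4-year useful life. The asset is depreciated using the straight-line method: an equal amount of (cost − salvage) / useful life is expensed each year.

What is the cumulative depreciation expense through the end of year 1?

$29,997

Depreciable base = $139,288 − $19,300 = $119,988.
Annual expense = $119,988 / 4 = $29,997.
End of year 1: book value $109,291.
Accumulated through year 1 = $139,288 − $109,291 = $29,997.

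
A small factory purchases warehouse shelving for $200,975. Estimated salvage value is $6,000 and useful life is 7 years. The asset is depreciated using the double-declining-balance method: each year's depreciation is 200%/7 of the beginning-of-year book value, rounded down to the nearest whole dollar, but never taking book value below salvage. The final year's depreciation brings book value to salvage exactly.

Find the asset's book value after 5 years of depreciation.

Depreciable base = $200,975 − $6,000 = $194,975.
Year 1: ⌊$200,975 × 200%/7⌋ = $57,421. Book value $143,554.
Year 2: ⌊$143,554 × 200%/7⌋ = $41,015. Book value $102,539.
Year 3: ⌊$102,539 × 200%/7⌋ = $29,296. Book value $73,243.
Year 4: ⌊$73,243 × 200%/7⌋ = $20,926. Book value $52,317.
Year 5: ⌊$52,317 × 200%/7⌋ = $14,947. Book value $37,370.

$37,370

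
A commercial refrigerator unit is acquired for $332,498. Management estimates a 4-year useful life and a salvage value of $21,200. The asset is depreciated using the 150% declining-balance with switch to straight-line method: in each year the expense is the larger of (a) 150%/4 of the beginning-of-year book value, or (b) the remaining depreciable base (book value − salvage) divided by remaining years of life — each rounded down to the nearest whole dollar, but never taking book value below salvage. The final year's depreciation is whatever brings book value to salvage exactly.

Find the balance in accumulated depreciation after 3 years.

$256,956

Depreciable base = $332,498 − $21,200 = $311,298.
Year 1: DB = ⌊$332,498 × 150%/4⌋ = $124,686; SL = ⌊$311,298/4⌋ = $77,824 → take DB $124,686. Book value $207,812.
Year 2: DB = ⌊$207,812 × 150%/4⌋ = $77,929; SL = ⌊$186,612/3⌋ = $62,204 → take DB $77,929. Book value $129,883.
Year 3: DB = ⌊$129,883 × 150%/4⌋ = $48,706; SL = ⌊$108,683/2⌋ = $54,341 → take SL $54,341. Book value $75,542.
Accumulated through year 3 = $332,498 − $75,542 = $256,956.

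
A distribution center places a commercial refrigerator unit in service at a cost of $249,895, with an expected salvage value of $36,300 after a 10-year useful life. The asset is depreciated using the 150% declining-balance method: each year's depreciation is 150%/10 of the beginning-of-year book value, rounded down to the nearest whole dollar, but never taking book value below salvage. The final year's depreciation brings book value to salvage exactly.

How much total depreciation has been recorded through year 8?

$181,799

Depreciable base = $249,895 − $36,300 = $213,595.
Year 1: ⌊$249,895 × 150%/10⌋ = $37,484. Book value $212,411.
Year 2: ⌊$212,411 × 150%/10⌋ = $31,861. Book value $180,550.
Year 3: ⌊$180,550 × 150%/10⌋ = $27,082. Book value $153,468.
Year 4: ⌊$153,468 × 150%/10⌋ = $23,020. Book value $130,448.
Year 5: ⌊$130,448 × 150%/10⌋ = $19,567. Book value $110,881.
Year 6: ⌊$110,881 × 150%/10⌋ = $16,632. Book value $94,249.
Year 7: ⌊$94,249 × 150%/10⌋ = $14,137. Book value $80,112.
Year 8: ⌊$80,112 × 150%/10⌋ = $12,016. Book value $68,096.
Accumulated through year 8 = $249,895 − $68,096 = $181,799.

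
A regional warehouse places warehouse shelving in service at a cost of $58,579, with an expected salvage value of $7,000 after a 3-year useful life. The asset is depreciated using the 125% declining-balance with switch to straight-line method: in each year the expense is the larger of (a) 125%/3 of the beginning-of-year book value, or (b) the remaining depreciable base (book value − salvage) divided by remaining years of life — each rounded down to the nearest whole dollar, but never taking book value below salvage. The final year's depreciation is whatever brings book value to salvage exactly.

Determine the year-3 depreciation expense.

Depreciable base = $58,579 − $7,000 = $51,579.
Year 1: DB = ⌊$58,579 × 125%/3⌋ = $24,407; SL = ⌊$51,579/3⌋ = $17,193 → take DB $24,407. Book value $34,172.
Year 2: DB = ⌊$34,172 × 125%/3⌋ = $14,238; SL = ⌊$27,172/2⌋ = $13,586 → take DB $14,238. Book value $19,934.
Year 3 (final): $19,934 − $7,000 = $12,934. Book value $7,000.

$12,934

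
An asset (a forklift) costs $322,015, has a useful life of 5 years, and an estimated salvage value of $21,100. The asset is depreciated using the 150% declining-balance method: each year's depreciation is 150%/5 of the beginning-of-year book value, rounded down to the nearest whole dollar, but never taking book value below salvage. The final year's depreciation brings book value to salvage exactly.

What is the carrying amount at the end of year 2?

Depreciable base = $322,015 − $21,100 = $300,915.
Year 1: ⌊$322,015 × 150%/5⌋ = $96,604. Book value $225,411.
Year 2: ⌊$225,411 × 150%/5⌋ = $67,623. Book value $157,788.

$157,788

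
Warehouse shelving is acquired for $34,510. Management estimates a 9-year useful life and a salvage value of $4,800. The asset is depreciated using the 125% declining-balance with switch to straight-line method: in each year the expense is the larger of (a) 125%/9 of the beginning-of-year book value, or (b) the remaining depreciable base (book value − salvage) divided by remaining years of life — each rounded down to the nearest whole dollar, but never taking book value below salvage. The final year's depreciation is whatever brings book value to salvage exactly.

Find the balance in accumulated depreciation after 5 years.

Depreciable base = $34,510 − $4,800 = $29,710.
Year 1: DB = ⌊$34,510 × 125%/9⌋ = $4,793; SL = ⌊$29,710/9⌋ = $3,301 → take DB $4,793. Book value $29,717.
Year 2: DB = ⌊$29,717 × 125%/9⌋ = $4,127; SL = ⌊$24,917/8⌋ = $3,114 → take DB $4,127. Book value $25,590.
Year 3: DB = ⌊$25,590 × 125%/9⌋ = $3,554; SL = ⌊$20,790/7⌋ = $2,970 → take DB $3,554. Book value $22,036.
Year 4: DB = ⌊$22,036 × 125%/9⌋ = $3,060; SL = ⌊$17,236/6⌋ = $2,872 → take DB $3,060. Book value $18,976.
Year 5: DB = ⌊$18,976 × 125%/9⌋ = $2,635; SL = ⌊$14,176/5⌋ = $2,835 → take SL $2,835. Book value $16,141.
Accumulated through year 5 = $34,510 − $16,141 = $18,369.

$18,369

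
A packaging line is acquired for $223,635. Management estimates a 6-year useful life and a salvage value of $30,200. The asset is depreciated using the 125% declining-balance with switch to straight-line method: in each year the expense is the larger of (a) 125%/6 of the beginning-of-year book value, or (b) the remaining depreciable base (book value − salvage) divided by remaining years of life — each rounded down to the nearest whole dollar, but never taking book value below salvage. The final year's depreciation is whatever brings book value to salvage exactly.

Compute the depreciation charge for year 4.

$26,920

Depreciable base = $223,635 − $30,200 = $193,435.
Year 1: DB = ⌊$223,635 × 125%/6⌋ = $46,590; SL = ⌊$193,435/6⌋ = $32,239 → take DB $46,590. Book value $177,045.
Year 2: DB = ⌊$177,045 × 125%/6⌋ = $36,884; SL = ⌊$146,845/5⌋ = $29,369 → take DB $36,884. Book value $140,161.
Year 3: DB = ⌊$140,161 × 125%/6⌋ = $29,200; SL = ⌊$109,961/4⌋ = $27,490 → take DB $29,200. Book value $110,961.
Year 4: DB = ⌊$110,961 × 125%/6⌋ = $23,116; SL = ⌊$80,761/3⌋ = $26,920 → take SL $26,920. Book value $84,041.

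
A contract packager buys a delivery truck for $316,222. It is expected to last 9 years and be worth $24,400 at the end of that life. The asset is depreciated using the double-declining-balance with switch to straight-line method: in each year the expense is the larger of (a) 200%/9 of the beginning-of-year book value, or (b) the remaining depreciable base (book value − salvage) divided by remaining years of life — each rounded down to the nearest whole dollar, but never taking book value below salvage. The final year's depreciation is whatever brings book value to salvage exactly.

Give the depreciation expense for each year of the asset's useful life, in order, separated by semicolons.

Depreciable base = $316,222 − $24,400 = $291,822.
Year 1: DB = ⌊$316,222 × 200%/9⌋ = $70,271; SL = ⌊$291,822/9⌋ = $32,424 → take DB $70,271. Book value $245,951.
Year 2: DB = ⌊$245,951 × 200%/9⌋ = $54,655; SL = ⌊$221,551/8⌋ = $27,693 → take DB $54,655. Book value $191,296.
Year 3: DB = ⌊$191,296 × 200%/9⌋ = $42,510; SL = ⌊$166,896/7⌋ = $23,842 → take DB $42,510. Book value $148,786.
Year 4: DB = ⌊$148,786 × 200%/9⌋ = $33,063; SL = ⌊$124,386/6⌋ = $20,731 → take DB $33,063. Book value $115,723.
Year 5: DB = ⌊$115,723 × 200%/9⌋ = $25,716; SL = ⌊$91,323/5⌋ = $18,264 → take DB $25,716. Book value $90,007.
Year 6: DB = ⌊$90,007 × 200%/9⌋ = $20,001; SL = ⌊$65,607/4⌋ = $16,401 → take DB $20,001. Book value $70,006.
Year 7: DB = ⌊$70,006 × 200%/9⌋ = $15,556; SL = ⌊$45,606/3⌋ = $15,202 → take DB $15,556. Book value $54,450.
Year 8: DB = ⌊$54,450 × 200%/9⌋ = $12,100; SL = ⌊$30,050/2⌋ = $15,025 → take SL $15,025. Book value $39,425.
Year 9 (final): $39,425 − $24,400 = $15,025. Book value $24,400.

$70,271; $54,655; $42,510; $33,063; $25,716; $20,001; $15,556; $15,025; $15,025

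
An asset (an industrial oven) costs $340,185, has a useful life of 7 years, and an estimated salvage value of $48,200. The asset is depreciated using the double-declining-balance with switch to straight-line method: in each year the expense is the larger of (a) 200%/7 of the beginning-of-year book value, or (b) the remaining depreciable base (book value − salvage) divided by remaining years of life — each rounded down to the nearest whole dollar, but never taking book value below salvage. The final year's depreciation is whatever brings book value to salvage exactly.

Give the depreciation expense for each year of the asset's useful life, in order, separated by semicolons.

$97,195; $69,425; $49,590; $35,421; $25,301; $15,053; $0

Depreciable base = $340,185 − $48,200 = $291,985.
Year 1: DB = ⌊$340,185 × 200%/7⌋ = $97,195; SL = ⌊$291,985/7⌋ = $41,712 → take DB $97,195. Book value $242,990.
Year 2: DB = ⌊$242,990 × 200%/7⌋ = $69,425; SL = ⌊$194,790/6⌋ = $32,465 → take DB $69,425. Book value $173,565.
Year 3: DB = ⌊$173,565 × 200%/7⌋ = $49,590; SL = ⌊$125,365/5⌋ = $25,073 → take DB $49,590. Book value $123,975.
Year 4: DB = ⌊$123,975 × 200%/7⌋ = $35,421; SL = ⌊$75,775/4⌋ = $18,943 → take DB $35,421. Book value $88,554.
Year 5: DB = ⌊$88,554 × 200%/7⌋ = $25,301; SL = ⌊$40,354/3⌋ = $13,451 → take DB $25,301. Book value $63,253.
Year 6: DB = ⌊$63,253 × 200%/7⌋ = $18,072; SL = ⌊$15,053/2⌋ = $7,526 → take DB $18,072, capped at $15,053. Book value $48,200.
Year 7 (final): $48,200 − $48,200 = $0. Book value $48,200.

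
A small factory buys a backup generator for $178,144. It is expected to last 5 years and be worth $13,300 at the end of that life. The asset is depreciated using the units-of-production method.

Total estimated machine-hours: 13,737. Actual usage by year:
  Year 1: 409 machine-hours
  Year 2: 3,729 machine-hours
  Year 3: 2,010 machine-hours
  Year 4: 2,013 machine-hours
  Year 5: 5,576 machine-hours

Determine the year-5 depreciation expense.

$66,912

Depreciable base = $178,144 − $13,300 = $164,844.
Rate = $164,844 / 13,737 machine-hours = $12 per machine-hour.
Year 1: 409 × $12 = $4,908. Book value $173,236.
Year 2: 3,729 × $12 = $44,748. Book value $128,488.
Year 3: 2,010 × $12 = $24,120. Book value $104,368.
Year 4: 2,013 × $12 = $24,156. Book value $80,212.
Year 5: 5,576 × $12 = $66,912. Book value $13,300.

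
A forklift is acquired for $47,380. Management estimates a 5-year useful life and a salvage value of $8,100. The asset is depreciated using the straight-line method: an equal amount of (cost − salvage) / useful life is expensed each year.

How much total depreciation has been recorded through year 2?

Depreciable base = $47,380 − $8,100 = $39,280.
Annual expense = $39,280 / 5 = $7,856.
End of year 1: book value $39,524.
End of year 2: book value $31,668.
Accumulated through year 2 = $47,380 − $31,668 = $15,712.

$15,712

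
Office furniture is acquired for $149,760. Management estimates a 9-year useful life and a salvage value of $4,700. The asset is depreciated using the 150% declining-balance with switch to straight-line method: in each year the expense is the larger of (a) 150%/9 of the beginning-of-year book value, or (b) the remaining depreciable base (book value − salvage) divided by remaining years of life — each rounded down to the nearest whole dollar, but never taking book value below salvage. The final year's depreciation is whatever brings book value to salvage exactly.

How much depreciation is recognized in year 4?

$14,444

Depreciable base = $149,760 − $4,700 = $145,060.
Year 1: DB = ⌊$149,760 × 150%/9⌋ = $24,960; SL = ⌊$145,060/9⌋ = $16,117 → take DB $24,960. Book value $124,800.
Year 2: DB = ⌊$124,800 × 150%/9⌋ = $20,800; SL = ⌊$120,100/8⌋ = $15,012 → take DB $20,800. Book value $104,000.
Year 3: DB = ⌊$104,000 × 150%/9⌋ = $17,333; SL = ⌊$99,300/7⌋ = $14,185 → take DB $17,333. Book value $86,667.
Year 4: DB = ⌊$86,667 × 150%/9⌋ = $14,444; SL = ⌊$81,967/6⌋ = $13,661 → take DB $14,444. Book value $72,223.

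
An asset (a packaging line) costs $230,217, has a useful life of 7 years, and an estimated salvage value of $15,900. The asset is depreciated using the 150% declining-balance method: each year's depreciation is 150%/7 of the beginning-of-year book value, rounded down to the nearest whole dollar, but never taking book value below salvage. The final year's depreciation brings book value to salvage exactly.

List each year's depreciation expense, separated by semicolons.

$49,332; $38,761; $30,455; $23,929; $18,801; $14,772; $38,267

Depreciable base = $230,217 − $15,900 = $214,317.
Year 1: ⌊$230,217 × 150%/7⌋ = $49,332. Book value $180,885.
Year 2: ⌊$180,885 × 150%/7⌋ = $38,761. Book value $142,124.
Year 3: ⌊$142,124 × 150%/7⌋ = $30,455. Book value $111,669.
Year 4: ⌊$111,669 × 150%/7⌋ = $23,929. Book value $87,740.
Year 5: ⌊$87,740 × 150%/7⌋ = $18,801. Book value $68,939.
Year 6: ⌊$68,939 × 150%/7⌋ = $14,772. Book value $54,167.
Year 7 (final): $54,167 − $15,900 = $38,267. Book value $15,900.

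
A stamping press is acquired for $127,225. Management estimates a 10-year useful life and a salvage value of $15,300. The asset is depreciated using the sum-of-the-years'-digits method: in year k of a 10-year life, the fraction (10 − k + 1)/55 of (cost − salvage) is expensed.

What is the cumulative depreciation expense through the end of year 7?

$99,715

Depreciable base = $127,225 − $15,300 = $111,925.
Sum of the years' digits = 10+9+8+7+6+5+4+3+2+1 = 55.
Year 1: $111,925 × 10/55 = $20,350. Book value $106,875.
Year 2: $111,925 × 9/55 = $18,315. Book value $88,560.
Year 3: $111,925 × 8/55 = $16,280. Book value $72,280.
Year 4: $111,925 × 7/55 = $14,245. Book value $58,035.
Year 5: $111,925 × 6/55 = $12,210. Book value $45,825.
Year 6: $111,925 × 5/55 = $10,175. Book value $35,650.
Year 7: $111,925 × 4/55 = $8,140. Book value $27,510.
Accumulated through year 7 = $127,225 − $27,510 = $99,715.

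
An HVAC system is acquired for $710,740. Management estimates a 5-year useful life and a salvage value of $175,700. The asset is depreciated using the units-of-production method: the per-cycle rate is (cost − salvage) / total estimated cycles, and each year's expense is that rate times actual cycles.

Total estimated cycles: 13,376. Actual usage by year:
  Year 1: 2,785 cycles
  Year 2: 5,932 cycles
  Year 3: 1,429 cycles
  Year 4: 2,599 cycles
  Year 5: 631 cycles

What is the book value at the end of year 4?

Depreciable base = $710,740 − $175,700 = $535,040.
Rate = $535,040 / 13,376 cycles = $40 per cycle.
Year 1: 2,785 × $40 = $111,400. Book value $599,340.
Year 2: 5,932 × $40 = $237,280. Book value $362,060.
Year 3: 1,429 × $40 = $57,160. Book value $304,900.
Year 4: 2,599 × $40 = $103,960. Book value $200,940.

$200,940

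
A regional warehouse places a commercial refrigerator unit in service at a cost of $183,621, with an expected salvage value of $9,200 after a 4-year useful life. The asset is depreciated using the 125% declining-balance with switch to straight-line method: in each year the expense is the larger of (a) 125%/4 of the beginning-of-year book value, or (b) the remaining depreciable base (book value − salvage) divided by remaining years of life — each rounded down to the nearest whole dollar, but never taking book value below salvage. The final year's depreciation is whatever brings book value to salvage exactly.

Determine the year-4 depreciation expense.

Depreciable base = $183,621 − $9,200 = $174,421.
Year 1: DB = ⌊$183,621 × 125%/4⌋ = $57,381; SL = ⌊$174,421/4⌋ = $43,605 → take DB $57,381. Book value $126,240.
Year 2: DB = ⌊$126,240 × 125%/4⌋ = $39,450; SL = ⌊$117,040/3⌋ = $39,013 → take DB $39,450. Book value $86,790.
Year 3: DB = ⌊$86,790 × 125%/4⌋ = $27,121; SL = ⌊$77,590/2⌋ = $38,795 → take SL $38,795. Book value $47,995.
Year 4 (final): $47,995 − $9,200 = $38,795. Book value $9,200.

$38,795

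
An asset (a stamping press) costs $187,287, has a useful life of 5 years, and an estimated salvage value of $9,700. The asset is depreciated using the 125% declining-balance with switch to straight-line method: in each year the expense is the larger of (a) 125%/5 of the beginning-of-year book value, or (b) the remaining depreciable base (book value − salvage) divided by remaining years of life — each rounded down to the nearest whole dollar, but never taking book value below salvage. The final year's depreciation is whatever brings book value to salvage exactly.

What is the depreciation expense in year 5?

$31,884

Depreciable base = $187,287 − $9,700 = $177,587.
Year 1: DB = ⌊$187,287 × 125%/5⌋ = $46,821; SL = ⌊$177,587/5⌋ = $35,517 → take DB $46,821. Book value $140,466.
Year 2: DB = ⌊$140,466 × 125%/5⌋ = $35,116; SL = ⌊$130,766/4⌋ = $32,691 → take DB $35,116. Book value $105,350.
Year 3: DB = ⌊$105,350 × 125%/5⌋ = $26,337; SL = ⌊$95,650/3⌋ = $31,883 → take SL $31,883. Book value $73,467.
Year 4: DB = ⌊$73,467 × 125%/5⌋ = $18,366; SL = ⌊$63,767/2⌋ = $31,883 → take SL $31,883. Book value $41,584.
Year 5 (final): $41,584 − $9,700 = $31,884. Book value $9,700.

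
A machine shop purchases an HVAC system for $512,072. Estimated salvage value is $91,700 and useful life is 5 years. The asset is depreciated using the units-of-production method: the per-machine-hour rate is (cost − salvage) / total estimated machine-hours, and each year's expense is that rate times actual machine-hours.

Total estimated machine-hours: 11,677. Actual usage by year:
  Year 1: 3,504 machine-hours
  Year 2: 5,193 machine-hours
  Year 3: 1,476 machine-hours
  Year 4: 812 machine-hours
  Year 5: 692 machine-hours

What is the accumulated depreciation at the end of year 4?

$395,460

Depreciable base = $512,072 − $91,700 = $420,372.
Rate = $420,372 / 11,677 machine-hours = $36 per machine-hour.
Year 1: 3,504 × $36 = $126,144. Book value $385,928.
Year 2: 5,193 × $36 = $186,948. Book value $198,980.
Year 3: 1,476 × $36 = $53,136. Book value $145,844.
Year 4: 812 × $36 = $29,232. Book value $116,612.
Accumulated through year 4 = $512,072 − $116,612 = $395,460.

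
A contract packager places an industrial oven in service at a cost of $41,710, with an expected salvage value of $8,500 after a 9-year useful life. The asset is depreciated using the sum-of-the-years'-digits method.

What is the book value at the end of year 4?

Depreciable base = $41,710 − $8,500 = $33,210.
Sum of the years' digits = 9+8+7+6+5+4+3+2+1 = 45.
Year 1: $33,210 × 9/45 = $6,642. Book value $35,068.
Year 2: $33,210 × 8/45 = $5,904. Book value $29,164.
Year 3: $33,210 × 7/45 = $5,166. Book value $23,998.
Year 4: $33,210 × 6/45 = $4,428. Book value $19,570.

$19,570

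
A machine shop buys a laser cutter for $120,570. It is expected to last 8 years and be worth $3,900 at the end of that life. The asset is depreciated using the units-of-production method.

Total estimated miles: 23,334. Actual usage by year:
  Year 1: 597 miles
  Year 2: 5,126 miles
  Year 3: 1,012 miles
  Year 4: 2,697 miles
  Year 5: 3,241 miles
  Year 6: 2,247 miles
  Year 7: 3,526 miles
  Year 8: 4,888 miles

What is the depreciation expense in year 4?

Depreciable base = $120,570 − $3,900 = $116,670.
Rate = $116,670 / 23,334 miles = $5 per mile.
Year 1: 597 × $5 = $2,985. Book value $117,585.
Year 2: 5,126 × $5 = $25,630. Book value $91,955.
Year 3: 1,012 × $5 = $5,060. Book value $86,895.
Year 4: 2,697 × $5 = $13,485. Book value $73,410.

$13,485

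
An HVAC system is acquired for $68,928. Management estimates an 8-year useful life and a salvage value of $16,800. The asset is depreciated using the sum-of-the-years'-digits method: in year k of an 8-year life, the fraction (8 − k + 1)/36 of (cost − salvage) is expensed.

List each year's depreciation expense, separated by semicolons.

$11,584; $10,136; $8,688; $7,240; $5,792; $4,344; $2,896; $1,448

Depreciable base = $68,928 − $16,800 = $52,128.
Sum of the years' digits = 8+7+6+5+4+3+2+1 = 36.
Year 1: $52,128 × 8/36 = $11,584. Book value $57,344.
Year 2: $52,128 × 7/36 = $10,136. Book value $47,208.
Year 3: $52,128 × 6/36 = $8,688. Book value $38,520.
Year 4: $52,128 × 5/36 = $7,240. Book value $31,280.
Year 5: $52,128 × 4/36 = $5,792. Book value $25,488.
Year 6: $52,128 × 3/36 = $4,344. Book value $21,144.
Year 7: $52,128 × 2/36 = $2,896. Book value $18,248.
Year 8: $52,128 × 1/36 = $1,448. Book value $16,800.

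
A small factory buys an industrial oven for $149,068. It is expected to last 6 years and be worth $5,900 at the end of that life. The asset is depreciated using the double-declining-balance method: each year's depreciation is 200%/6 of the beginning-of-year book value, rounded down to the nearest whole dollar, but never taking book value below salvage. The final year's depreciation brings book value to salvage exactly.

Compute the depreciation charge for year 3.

$22,084

Depreciable base = $149,068 − $5,900 = $143,168.
Year 1: ⌊$149,068 × 200%/6⌋ = $49,689. Book value $99,379.
Year 2: ⌊$99,379 × 200%/6⌋ = $33,126. Book value $66,253.
Year 3: ⌊$66,253 × 200%/6⌋ = $22,084. Book value $44,169.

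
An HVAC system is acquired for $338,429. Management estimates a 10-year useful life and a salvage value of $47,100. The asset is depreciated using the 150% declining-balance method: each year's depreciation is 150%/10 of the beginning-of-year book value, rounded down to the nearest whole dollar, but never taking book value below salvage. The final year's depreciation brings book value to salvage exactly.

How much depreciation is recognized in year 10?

Depreciable base = $338,429 − $47,100 = $291,329.
Year 1: ⌊$338,429 × 150%/10⌋ = $50,764. Book value $287,665.
Year 2: ⌊$287,665 × 150%/10⌋ = $43,149. Book value $244,516.
Year 3: ⌊$244,516 × 150%/10⌋ = $36,677. Book value $207,839.
Year 4: ⌊$207,839 × 150%/10⌋ = $31,175. Book value $176,664.
Year 5: ⌊$176,664 × 150%/10⌋ = $26,499. Book value $150,165.
Year 6: ⌊$150,165 × 150%/10⌋ = $22,524. Book value $127,641.
Year 7: ⌊$127,641 × 150%/10⌋ = $19,146. Book value $108,495.
Year 8: ⌊$108,495 × 150%/10⌋ = $16,274. Book value $92,221.
Year 9: ⌊$92,221 × 150%/10⌋ = $13,833. Book value $78,388.
Year 10 (final): $78,388 − $47,100 = $31,288. Book value $47,100.

$31,288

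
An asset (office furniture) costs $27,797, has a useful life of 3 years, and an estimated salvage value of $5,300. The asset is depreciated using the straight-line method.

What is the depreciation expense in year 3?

$7,499

Depreciable base = $27,797 − $5,300 = $22,497.
Annual expense = $22,497 / 3 = $7,499.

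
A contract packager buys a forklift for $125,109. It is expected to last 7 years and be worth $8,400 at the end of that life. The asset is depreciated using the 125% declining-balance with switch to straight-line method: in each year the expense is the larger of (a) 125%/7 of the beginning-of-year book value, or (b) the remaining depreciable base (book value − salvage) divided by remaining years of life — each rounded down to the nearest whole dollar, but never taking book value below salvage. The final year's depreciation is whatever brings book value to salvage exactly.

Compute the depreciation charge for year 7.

$15,204

Depreciable base = $125,109 − $8,400 = $116,709.
Year 1: DB = ⌊$125,109 × 125%/7⌋ = $22,340; SL = ⌊$116,709/7⌋ = $16,672 → take DB $22,340. Book value $102,769.
Year 2: DB = ⌊$102,769 × 125%/7⌋ = $18,351; SL = ⌊$94,369/6⌋ = $15,728 → take DB $18,351. Book value $84,418.
Year 3: DB = ⌊$84,418 × 125%/7⌋ = $15,074; SL = ⌊$76,018/5⌋ = $15,203 → take SL $15,203. Book value $69,215.
Year 4: DB = ⌊$69,215 × 125%/7⌋ = $12,359; SL = ⌊$60,815/4⌋ = $15,203 → take SL $15,203. Book value $54,012.
Year 5: DB = ⌊$54,012 × 125%/7⌋ = $9,645; SL = ⌊$45,612/3⌋ = $15,204 → take SL $15,204. Book value $38,808.
Year 6: DB = ⌊$38,808 × 125%/7⌋ = $6,930; SL = ⌊$30,408/2⌋ = $15,204 → take SL $15,204. Book value $23,604.
Year 7 (final): $23,604 − $8,400 = $15,204. Book value $8,400.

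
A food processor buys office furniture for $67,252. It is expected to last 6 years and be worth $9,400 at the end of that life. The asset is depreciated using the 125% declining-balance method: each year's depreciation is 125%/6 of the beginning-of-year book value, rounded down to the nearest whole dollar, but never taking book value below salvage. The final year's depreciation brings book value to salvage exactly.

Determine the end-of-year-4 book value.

$26,418

Depreciable base = $67,252 − $9,400 = $57,852.
Year 1: ⌊$67,252 × 125%/6⌋ = $14,010. Book value $53,242.
Year 2: ⌊$53,242 × 125%/6⌋ = $11,092. Book value $42,150.
Year 3: ⌊$42,150 × 125%/6⌋ = $8,781. Book value $33,369.
Year 4: ⌊$33,369 × 125%/6⌋ = $6,951. Book value $26,418.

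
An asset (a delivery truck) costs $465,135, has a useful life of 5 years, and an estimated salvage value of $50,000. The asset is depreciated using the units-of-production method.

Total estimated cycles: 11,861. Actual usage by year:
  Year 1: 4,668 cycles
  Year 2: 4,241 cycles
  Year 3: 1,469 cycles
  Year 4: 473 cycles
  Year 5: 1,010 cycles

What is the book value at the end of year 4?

$85,350

Depreciable base = $465,135 − $50,000 = $415,135.
Rate = $415,135 / 11,861 cycles = $35 per cycle.
Year 1: 4,668 × $35 = $163,380. Book value $301,755.
Year 2: 4,241 × $35 = $148,435. Book value $153,320.
Year 3: 1,469 × $35 = $51,415. Book value $101,905.
Year 4: 473 × $35 = $16,555. Book value $85,350.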